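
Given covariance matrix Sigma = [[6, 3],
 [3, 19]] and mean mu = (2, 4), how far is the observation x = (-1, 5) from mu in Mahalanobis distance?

Step 1 — centre the observation: (x - mu) = (-3, 1).

Step 2 — invert Sigma. det(Sigma) = 6·19 - (3)² = 105.
  Sigma^{-1} = (1/det) · [[d, -b], [-b, a]] = [[0.181, -0.0286],
 [-0.0286, 0.0571]].

Step 3 — form the quadratic (x - mu)^T · Sigma^{-1} · (x - mu):
  Sigma^{-1} · (x - mu) = (-0.5714, 0.1429).
  (x - mu)^T · [Sigma^{-1} · (x - mu)] = (-3)·(-0.5714) + (1)·(0.1429) = 1.8571.

Step 4 — take square root: d = √(1.8571) ≈ 1.3628.

d(x, mu) = √(1.8571) ≈ 1.3628


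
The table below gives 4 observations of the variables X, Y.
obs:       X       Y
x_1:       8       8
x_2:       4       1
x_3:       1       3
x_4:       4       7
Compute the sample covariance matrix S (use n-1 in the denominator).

Step 1 — column means:
  mean(X) = (8 + 4 + 1 + 4) / 4 = 17/4 = 4.25
  mean(Y) = (8 + 1 + 3 + 7) / 4 = 19/4 = 4.75

Step 2 — sample covariance S[i,j] = (1/(n-1)) · Σ_k (x_{k,i} - mean_i) · (x_{k,j} - mean_j), with n-1 = 3.
  S[X,X] = ((3.75)·(3.75) + (-0.25)·(-0.25) + (-3.25)·(-3.25) + (-0.25)·(-0.25)) / 3 = 24.75/3 = 8.25
  S[X,Y] = ((3.75)·(3.25) + (-0.25)·(-3.75) + (-3.25)·(-1.75) + (-0.25)·(2.25)) / 3 = 18.25/3 = 6.0833
  S[Y,Y] = ((3.25)·(3.25) + (-3.75)·(-3.75) + (-1.75)·(-1.75) + (2.25)·(2.25)) / 3 = 32.75/3 = 10.9167

S is symmetric (S[j,i] = S[i,j]). Assembling:

S = [[8.25, 6.0833],
 [6.0833, 10.9167]]


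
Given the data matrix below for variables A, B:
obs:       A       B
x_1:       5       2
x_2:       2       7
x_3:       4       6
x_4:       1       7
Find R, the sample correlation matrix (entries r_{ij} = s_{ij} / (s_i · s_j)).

Step 1 — column means:
  mean(A) = (5 + 2 + 4 + 1) / 4 = 12/4 = 3
  mean(B) = (2 + 7 + 6 + 7) / 4 = 22/4 = 5.5

Step 2 — sample variances and covariances s[i,j] = (1/(n-1)) · Σ_k (x_{k,i} - mean_i) · (x_{k,j} - mean_j), with n-1 = 3:
  s[A,A] = ((2)·(2) + (-1)·(-1) + (1)·(1) + (-2)·(-2)) / 3 = 10/3 = 3.3333
  s[A,B] = ((2)·(-3.5) + (-1)·(1.5) + (1)·(0.5) + (-2)·(1.5)) / 3 = -11/3 = -3.6667
  s[B,B] = ((-3.5)·(-3.5) + (1.5)·(1.5) + (0.5)·(0.5) + (1.5)·(1.5)) / 3 = 17/3 = 5.6667
  Sample standard deviations s_i = √(s[i,i]):
  s(A) = √(3.3333) = 1.8257
  s(B) = √(5.6667) = 2.3805

Step 3 — r_{ij} = s_{ij} / (s_i · s_j):
  r[A,A] = 1 (diagonal).
  r[A,B] = -3.6667 / (1.8257 · 2.3805) = -3.6667 / 4.3461 = -0.8437
  r[B,B] = 1 (diagonal).

R is symmetric with unit diagonal. Assembling:

R = [[1, -0.8437],
 [-0.8437, 1]]


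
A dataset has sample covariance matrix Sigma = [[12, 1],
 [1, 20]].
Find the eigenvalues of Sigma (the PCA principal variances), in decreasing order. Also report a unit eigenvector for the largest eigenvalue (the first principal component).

Step 1 — characteristic polynomial of 2×2 Sigma:
  det(Sigma - λI) = λ² - trace · λ + det = 0.
  trace = 12 + 20 = 32, det = 12·20 - (1)² = 239.
Step 2 — discriminant:
  Δ = trace² - 4·det = 1024 - 956 = 68.
Step 3 — eigenvalues:
  λ = (trace ± √Δ)/2 = (32 ± 8.2462)/2,
  λ_1 = 20.1231,  λ_2 = 11.8769.

Step 4 — unit eigenvector for λ_1: solve (Sigma - λ_1 I)v = 0. First row:
  (12 - 20.1231)·v_x + (1)·v_y = 0, i.e. (-8.1231)·v_x + (1)·v_y = 0,
  so v ∝ (b, λ_1 - a) = (1, 8.1231) = u.
  ||u|| = √((1)² + (8.1231)²) = √(66.9848) ≈ 8.1844,
  v_1 = u/||u|| ≈ (0.1222, 0.9925) (||v_1|| = 1).

λ_1 = 20.1231,  λ_2 = 11.8769;  v_1 ≈ (0.1222, 0.9925)


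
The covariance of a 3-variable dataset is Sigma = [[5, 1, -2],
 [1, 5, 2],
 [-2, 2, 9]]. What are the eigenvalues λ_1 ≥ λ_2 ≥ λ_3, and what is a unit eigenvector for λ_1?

Step 1 — characteristic polynomial p(λ) = det(λI - Sigma) = λ³ - tr·λ² + c_1·λ - det, where tr = trace, c_1 = sum of the principal 2×2 minors, det = det(Sigma):
  tr = 5 + 5 + 9 = 19,
  c_1 = (5·5 - (1)²) + (5·9 - (-2)²) + (5·9 - (2)²) = 24 + 41 + 41 = 106,
  det = 5·(5·9 - (2)²) - (1)·((1)·9 - (2)·(-2)) + (-2)·((1)·(2) - 5·(-2)) = 5·(41) - (1)·(13) + (-2)·(12) = 168.
  So p(λ) = λ³ - 19λ² + 106λ - 168.
Step 2 — look for an integer root (rational root theorem: any rational root is an integer divisor of 168). Testing λ = 6:
  p(6) = 216 - 684 + 636 - 168 = 0  ✓
  Dividing out (λ - 6): p(λ) = (λ - 6)(λ² - 13λ + 28).
Step 3 — remaining eigenvalues from the quadratic λ² - 13λ + 28 = 0:
  Δ = 13² - 4·28 = 169 - 112 = 57,  λ = (13 ± √57)/2 = (13 ± 7.5498)/2 ≈ 10.2749 or 2.7251.
  Sorted: λ_1 = 10.2749,  λ_2 = 6,  λ_3 = 2.7251  (check: sum = 19 = tr ✓).

Step 4 — unit eigenvector for λ_1 ≈ 10.2749: v spans the null space of (Sigma - λ_1 I), whose rows are
  r_1 = (-5.2749, 1, -2),  r_2 = (1, -5.2749, 2),  r_3 = (-2, 2, -1.2749).
  v is orthogonal to every row, so take v ∝ r_1 × r_2 = ((1)·(2) - (-2)·(-5.2749), (-2)·(1) - (-5.2749)·(2), (-5.2749)·(-5.2749) - (1)·(1)) ≈ (-8.5498, 8.5498, 26.8248).
  Rescale (multiply by -1 so the first nonzero entry is positive): u = (8.5498, -8.5498, -26.8248).
  ||u|| = √((8.5498)² + (-8.5498)² + (-26.8248)²) = √(865.7666) ≈ 29.4239,  v_1 = u/||u|| ≈ (0.2906, -0.2906, -0.9117) (||v_1|| = 1).

λ_1 = 10.2749,  λ_2 = 6,  λ_3 = 2.7251;  v_1 ≈ (0.2906, -0.2906, -0.9117)


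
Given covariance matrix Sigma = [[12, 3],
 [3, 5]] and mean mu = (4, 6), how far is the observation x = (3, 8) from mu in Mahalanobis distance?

Step 1 — centre the observation: (x - mu) = (-1, 2).

Step 2 — invert Sigma. det(Sigma) = 12·5 - (3)² = 51.
  Sigma^{-1} = (1/det) · [[d, -b], [-b, a]] = [[0.098, -0.0588],
 [-0.0588, 0.2353]].

Step 3 — form the quadratic (x - mu)^T · Sigma^{-1} · (x - mu):
  Sigma^{-1} · (x - mu) = (-0.2157, 0.5294).
  (x - mu)^T · [Sigma^{-1} · (x - mu)] = (-1)·(-0.2157) + (2)·(0.5294) = 1.2745.

Step 4 — take square root: d = √(1.2745) ≈ 1.1289.

d(x, mu) = √(1.2745) ≈ 1.1289


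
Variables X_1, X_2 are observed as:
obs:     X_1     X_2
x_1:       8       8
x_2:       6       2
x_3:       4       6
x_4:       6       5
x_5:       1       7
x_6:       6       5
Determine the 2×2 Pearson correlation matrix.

Step 1 — column means:
  mean(X_1) = (8 + 6 + 4 + 6 + 1 + 6) / 6 = 31/6 = 5.1667
  mean(X_2) = (8 + 2 + 6 + 5 + 7 + 5) / 6 = 33/6 = 5.5

Step 2 — sample variances and covariances s[i,j] = (1/(n-1)) · Σ_k (x_{k,i} - mean_i) · (x_{k,j} - mean_j), with n-1 = 5:
  s[X_1,X_1] = ((2.8333)·(2.8333) + (0.8333)·(0.8333) + (-1.1667)·(-1.1667) + (0.8333)·(0.8333) + (-4.1667)·(-4.1667) + (0.8333)·(0.8333)) / 5 = 28.8333/5 = 5.7667
  s[X_1,X_2] = ((2.8333)·(2.5) + (0.8333)·(-3.5) + (-1.1667)·(0.5) + (0.8333)·(-0.5) + (-4.1667)·(1.5) + (0.8333)·(-0.5)) / 5 = -3.5/5 = -0.7
  s[X_2,X_2] = ((2.5)·(2.5) + (-3.5)·(-3.5) + (0.5)·(0.5) + (-0.5)·(-0.5) + (1.5)·(1.5) + (-0.5)·(-0.5)) / 5 = 21.5/5 = 4.3
  Sample standard deviations s_i = √(s[i,i]):
  s(X_1) = √(5.7667) = 2.4014
  s(X_2) = √(4.3) = 2.0736

Step 3 — r_{ij} = s_{ij} / (s_i · s_j):
  r[X_1,X_1] = 1 (diagonal).
  r[X_1,X_2] = -0.7 / (2.4014 · 2.0736) = -0.7 / 4.9796 = -0.1406
  r[X_2,X_2] = 1 (diagonal).

R is symmetric with unit diagonal. Assembling:

R = [[1, -0.1406],
 [-0.1406, 1]]


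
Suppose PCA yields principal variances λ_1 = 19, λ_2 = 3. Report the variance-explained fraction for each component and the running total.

Step 1 — total variance = trace(Sigma) = Σ λ_i = 19 + 3 = 22.

Step 2 — fraction explained by component i = λ_i / Σ λ:
  PC1: 19/22 = 0.8636
  PC2: 3/22 = 0.1364

Step 3 — cumulative fraction after k components = (λ_1 + ... + λ_k) / Σ λ:
  k = 1: 19/22 = 0.8636
  k = 2: (19 + 3)/22 = 22/22 = 1

Summary (fraction, with percent):

explained: PC1 0.8636 (86.36%), PC2 0.1364 (13.64%);  cumulative: 0.8636, 1


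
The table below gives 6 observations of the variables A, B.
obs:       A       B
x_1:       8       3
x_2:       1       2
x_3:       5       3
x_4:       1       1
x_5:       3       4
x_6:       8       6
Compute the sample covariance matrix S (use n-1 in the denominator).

Step 1 — column means:
  mean(A) = (8 + 1 + 5 + 1 + 3 + 8) / 6 = 26/6 = 4.3333
  mean(B) = (3 + 2 + 3 + 1 + 4 + 6) / 6 = 19/6 = 3.1667

Step 2 — sample covariance S[i,j] = (1/(n-1)) · Σ_k (x_{k,i} - mean_i) · (x_{k,j} - mean_j), with n-1 = 5.
  S[A,A] = ((3.6667)·(3.6667) + (-3.3333)·(-3.3333) + (0.6667)·(0.6667) + (-3.3333)·(-3.3333) + (-1.3333)·(-1.3333) + (3.6667)·(3.6667)) / 5 = 51.3333/5 = 10.2667
  S[A,B] = ((3.6667)·(-0.1667) + (-3.3333)·(-1.1667) + (0.6667)·(-0.1667) + (-3.3333)·(-2.1667) + (-1.3333)·(0.8333) + (3.6667)·(2.8333)) / 5 = 19.6667/5 = 3.9333
  S[B,B] = ((-0.1667)·(-0.1667) + (-1.1667)·(-1.1667) + (-0.1667)·(-0.1667) + (-2.1667)·(-2.1667) + (0.8333)·(0.8333) + (2.8333)·(2.8333)) / 5 = 14.8333/5 = 2.9667

S is symmetric (S[j,i] = S[i,j]). Assembling:

S = [[10.2667, 3.9333],
 [3.9333, 2.9667]]


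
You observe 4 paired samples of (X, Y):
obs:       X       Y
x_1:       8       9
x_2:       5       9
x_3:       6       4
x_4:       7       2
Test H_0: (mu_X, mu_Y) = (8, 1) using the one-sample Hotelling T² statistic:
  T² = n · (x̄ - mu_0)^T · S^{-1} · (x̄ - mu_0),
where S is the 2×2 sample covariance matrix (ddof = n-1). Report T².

Step 1 — sample mean vector:
  mean(X) = (8 + 5 + 6 + 7) / 4 = 26/4 = 6.5
  mean(Y) = (9 + 9 + 4 + 2) / 4 = 24/4 = 6
  x̄ = (6.5, 6),  deviation x̄ - mu_0 = (6.5, 6) - (8, 1) = (-1.5, 5).

Step 2 — sample covariance matrix, S[i,j] = (1/(n-1)) · Σ_k (x_{k,i} - mean_i) · (x_{k,j} - mean_j), divisor n-1 = 3:
  S[X,X] = ((1.5)·(1.5) + (-1.5)·(-1.5) + (-0.5)·(-0.5) + (0.5)·(0.5)) / 3 = 5/3 = 1.6667
  S[X,Y] = ((1.5)·(3) + (-1.5)·(3) + (-0.5)·(-2) + (0.5)·(-4)) / 3 = -1/3 = -0.3333
  S[Y,Y] = ((3)·(3) + (3)·(3) + (-2)·(-2) + (-4)·(-4)) / 3 = 38/3 = 12.6667
  S = [[1.6667, -0.3333],
 [-0.3333, 12.6667]].

Step 3 — invert S. det(S) = 1.6667·12.6667 - (-0.3333)² = 21.
  S^{-1} = (1/det) · [[d, -b], [-b, a]] = [[0.6032, 0.0159],
 [0.0159, 0.0794]].

Step 4 — quadratic form (x̄ - mu_0)^T · S^{-1} · (x̄ - mu_0):
  S^{-1} · (x̄ - mu_0) = (-0.8254, 0.373),
  (x̄ - mu_0)^T · [...] = (-1.5)·(-0.8254) + (5)·(0.373) = 3.1032.

Step 5 — scale by n: T² = 4 · 3.1032 = 12.4127.

T² ≈ 12.4127


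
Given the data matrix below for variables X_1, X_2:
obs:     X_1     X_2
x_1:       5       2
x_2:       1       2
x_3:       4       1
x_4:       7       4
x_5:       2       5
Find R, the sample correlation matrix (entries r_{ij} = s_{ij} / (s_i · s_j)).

Step 1 — column means:
  mean(X_1) = (5 + 1 + 4 + 7 + 2) / 5 = 19/5 = 3.8
  mean(X_2) = (2 + 2 + 1 + 4 + 5) / 5 = 14/5 = 2.8

Step 2 — sample variances and covariances s[i,j] = (1/(n-1)) · Σ_k (x_{k,i} - mean_i) · (x_{k,j} - mean_j), with n-1 = 4:
  s[X_1,X_1] = ((1.2)·(1.2) + (-2.8)·(-2.8) + (0.2)·(0.2) + (3.2)·(3.2) + (-1.8)·(-1.8)) / 4 = 22.8/4 = 5.7
  s[X_1,X_2] = ((1.2)·(-0.8) + (-2.8)·(-0.8) + (0.2)·(-1.8) + (3.2)·(1.2) + (-1.8)·(2.2)) / 4 = 0.8/4 = 0.2
  s[X_2,X_2] = ((-0.8)·(-0.8) + (-0.8)·(-0.8) + (-1.8)·(-1.8) + (1.2)·(1.2) + (2.2)·(2.2)) / 4 = 10.8/4 = 2.7
  Sample standard deviations s_i = √(s[i,i]):
  s(X_1) = √(5.7) = 2.3875
  s(X_2) = √(2.7) = 1.6432

Step 3 — r_{ij} = s_{ij} / (s_i · s_j):
  r[X_1,X_1] = 1 (diagonal).
  r[X_1,X_2] = 0.2 / (2.3875 · 1.6432) = 0.2 / 3.923 = 0.051
  r[X_2,X_2] = 1 (diagonal).

R is symmetric with unit diagonal. Assembling:

R = [[1, 0.051],
 [0.051, 1]]


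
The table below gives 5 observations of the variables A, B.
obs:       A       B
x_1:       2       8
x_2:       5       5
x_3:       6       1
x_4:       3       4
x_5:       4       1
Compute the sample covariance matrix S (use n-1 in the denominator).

Step 1 — column means:
  mean(A) = (2 + 5 + 6 + 3 + 4) / 5 = 20/5 = 4
  mean(B) = (8 + 5 + 1 + 4 + 1) / 5 = 19/5 = 3.8

Step 2 — sample covariance S[i,j] = (1/(n-1)) · Σ_k (x_{k,i} - mean_i) · (x_{k,j} - mean_j), with n-1 = 4.
  S[A,A] = ((-2)·(-2) + (1)·(1) + (2)·(2) + (-1)·(-1) + (0)·(0)) / 4 = 10/4 = 2.5
  S[A,B] = ((-2)·(4.2) + (1)·(1.2) + (2)·(-2.8) + (-1)·(0.2) + (0)·(-2.8)) / 4 = -13/4 = -3.25
  S[B,B] = ((4.2)·(4.2) + (1.2)·(1.2) + (-2.8)·(-2.8) + (0.2)·(0.2) + (-2.8)·(-2.8)) / 4 = 34.8/4 = 8.7

S is symmetric (S[j,i] = S[i,j]). Assembling:

S = [[2.5, -3.25],
 [-3.25, 8.7]]


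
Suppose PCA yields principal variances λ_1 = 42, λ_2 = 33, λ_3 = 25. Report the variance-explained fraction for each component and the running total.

Step 1 — total variance = trace(Sigma) = Σ λ_i = 42 + 33 + 25 = 100.

Step 2 — fraction explained by component i = λ_i / Σ λ:
  PC1: 42/100 = 0.42
  PC2: 33/100 = 0.33
  PC3: 25/100 = 0.25

Step 3 — cumulative fraction after k components = (λ_1 + ... + λ_k) / Σ λ:
  k = 1: 42/100 = 0.42
  k = 2: (42 + 33)/100 = 75/100 = 0.75
  k = 3: (42 + 33 + 25)/100 = 100/100 = 1

Summary (fraction, with percent):

explained: PC1 0.42 (42%), PC2 0.33 (33%), PC3 0.25 (25%);  cumulative: 0.42, 0.75, 1


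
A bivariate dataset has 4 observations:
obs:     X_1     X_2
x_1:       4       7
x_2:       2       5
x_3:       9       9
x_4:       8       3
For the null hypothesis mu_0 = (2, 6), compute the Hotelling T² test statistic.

Step 1 — sample mean vector:
  mean(X_1) = (4 + 2 + 9 + 8) / 4 = 23/4 = 5.75
  mean(X_2) = (7 + 5 + 9 + 3) / 4 = 24/4 = 6
  x̄ = (5.75, 6),  deviation x̄ - mu_0 = (5.75, 6) - (2, 6) = (3.75, 0).

Step 2 — sample covariance matrix, S[i,j] = (1/(n-1)) · Σ_k (x_{k,i} - mean_i) · (x_{k,j} - mean_j), divisor n-1 = 3:
  S[X_1,X_1] = ((-1.75)·(-1.75) + (-3.75)·(-3.75) + (3.25)·(3.25) + (2.25)·(2.25)) / 3 = 32.75/3 = 10.9167
  S[X_1,X_2] = ((-1.75)·(1) + (-3.75)·(-1) + (3.25)·(3) + (2.25)·(-3)) / 3 = 5/3 = 1.6667
  S[X_2,X_2] = ((1)·(1) + (-1)·(-1) + (3)·(3) + (-3)·(-3)) / 3 = 20/3 = 6.6667
  S = [[10.9167, 1.6667],
 [1.6667, 6.6667]].

Step 3 — invert S. det(S) = 10.9167·6.6667 - (1.6667)² = 70.
  S^{-1} = (1/det) · [[d, -b], [-b, a]] = [[0.0952, -0.0238],
 [-0.0238, 0.156]].

Step 4 — quadratic form (x̄ - mu_0)^T · S^{-1} · (x̄ - mu_0):
  S^{-1} · (x̄ - mu_0) = (0.3571, -0.0893),
  (x̄ - mu_0)^T · [...] = (3.75)·(0.3571) + (0)·(-0.0893) = 1.3393.

Step 5 — scale by n: T² = 4 · 1.3393 = 5.3571.

T² ≈ 5.3571


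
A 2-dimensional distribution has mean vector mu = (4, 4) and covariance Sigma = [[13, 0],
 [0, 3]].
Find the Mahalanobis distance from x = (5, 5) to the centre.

Step 1 — centre the observation: (x - mu) = (1, 1).

Step 2 — invert Sigma. det(Sigma) = 13·3 - (0)² = 39.
  Sigma^{-1} = (1/det) · [[d, -b], [-b, a]] = [[0.0769, 0],
 [0, 0.3333]].

Step 3 — form the quadratic (x - mu)^T · Sigma^{-1} · (x - mu):
  Sigma^{-1} · (x - mu) = (0.0769, 0.3333).
  (x - mu)^T · [Sigma^{-1} · (x - mu)] = (1)·(0.0769) + (1)·(0.3333) = 0.4103.

Step 4 — take square root: d = √(0.4103) ≈ 0.6405.

d(x, mu) = √(0.4103) ≈ 0.6405


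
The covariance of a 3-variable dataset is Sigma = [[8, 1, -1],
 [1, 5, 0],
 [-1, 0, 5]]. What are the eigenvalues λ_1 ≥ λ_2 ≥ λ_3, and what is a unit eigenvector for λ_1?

Step 1 — characteristic polynomial p(λ) = det(λI - Sigma) = λ³ - tr·λ² + c_1·λ - det, where tr = trace, c_1 = sum of the principal 2×2 minors, det = det(Sigma):
  tr = 8 + 5 + 5 = 18,
  c_1 = (8·5 - (1)²) + (8·5 - (-1)²) + (5·5 - (0)²) = 39 + 39 + 25 = 103,
  det = 8·(5·5 - (0)²) - (1)·((1)·5 - (0)·(-1)) + (-1)·((1)·(0) - 5·(-1)) = 8·(25) - (1)·(5) + (-1)·(5) = 190.
  So p(λ) = λ³ - 18λ² + 103λ - 190.
Step 2 — look for an integer root (rational root theorem: any rational root is an integer divisor of 190). Testing λ = 5:
  p(5) = 125 - 450 + 515 - 190 = 0  ✓
  Dividing out (λ - 5): p(λ) = (λ - 5)(λ² - 13λ + 38).
Step 3 — remaining eigenvalues from the quadratic λ² - 13λ + 38 = 0:
  Δ = 13² - 4·38 = 169 - 152 = 17,  λ = (13 ± √17)/2 = (13 ± 4.1231)/2 ≈ 8.5616 or 4.4384.
  Sorted: λ_1 = 8.5616,  λ_2 = 5,  λ_3 = 4.4384  (check: sum = 18 = tr ✓).

Step 4 — unit eigenvector for λ_1 ≈ 8.5616: v spans the null space of (Sigma - λ_1 I), whose rows are
  r_1 = (-0.5616, 1, -1),  r_2 = (1, -3.5616, 0),  r_3 = (-1, 0, -3.5616).
  v is orthogonal to every row, so take v ∝ r_1 × r_2 = ((1)·(0) - (-1)·(-3.5616), (-1)·(1) - (-0.5616)·(0), (-0.5616)·(-3.5616) - (1)·(1)) ≈ (-3.5616, -1, 1).
  Rescale (multiply by -1 so the first nonzero entry is positive): u = (3.5616, 1, -1).
  ||u|| = √((3.5616)² + (1)² + (-1)²) = √(14.6847) ≈ 3.8321,  v_1 = u/||u|| ≈ (0.9294, 0.261, -0.261) (||v_1|| = 1).

λ_1 = 8.5616,  λ_2 = 5,  λ_3 = 4.4384;  v_1 ≈ (0.9294, 0.261, -0.261)


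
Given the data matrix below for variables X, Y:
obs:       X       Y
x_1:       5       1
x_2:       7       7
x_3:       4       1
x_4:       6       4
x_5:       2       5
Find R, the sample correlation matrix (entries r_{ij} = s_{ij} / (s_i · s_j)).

Step 1 — column means:
  mean(X) = (5 + 7 + 4 + 6 + 2) / 5 = 24/5 = 4.8
  mean(Y) = (1 + 7 + 1 + 4 + 5) / 5 = 18/5 = 3.6

Step 2 — sample variances and covariances s[i,j] = (1/(n-1)) · Σ_k (x_{k,i} - mean_i) · (x_{k,j} - mean_j), with n-1 = 4:
  s[X,X] = ((0.2)·(0.2) + (2.2)·(2.2) + (-0.8)·(-0.8) + (1.2)·(1.2) + (-2.8)·(-2.8)) / 4 = 14.8/4 = 3.7
  s[X,Y] = ((0.2)·(-2.6) + (2.2)·(3.4) + (-0.8)·(-2.6) + (1.2)·(0.4) + (-2.8)·(1.4)) / 4 = 5.6/4 = 1.4
  s[Y,Y] = ((-2.6)·(-2.6) + (3.4)·(3.4) + (-2.6)·(-2.6) + (0.4)·(0.4) + (1.4)·(1.4)) / 4 = 27.2/4 = 6.8
  Sample standard deviations s_i = √(s[i,i]):
  s(X) = √(3.7) = 1.9235
  s(Y) = √(6.8) = 2.6077

Step 3 — r_{ij} = s_{ij} / (s_i · s_j):
  r[X,X] = 1 (diagonal).
  r[X,Y] = 1.4 / (1.9235 · 2.6077) = 1.4 / 5.016 = 0.2791
  r[Y,Y] = 1 (diagonal).

R is symmetric with unit diagonal. Assembling:

R = [[1, 0.2791],
 [0.2791, 1]]


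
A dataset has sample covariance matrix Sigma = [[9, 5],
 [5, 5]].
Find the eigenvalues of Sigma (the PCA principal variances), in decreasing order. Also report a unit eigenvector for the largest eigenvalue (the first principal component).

Step 1 — characteristic polynomial of 2×2 Sigma:
  det(Sigma - λI) = λ² - trace · λ + det = 0.
  trace = 9 + 5 = 14, det = 9·5 - (5)² = 20.
Step 2 — discriminant:
  Δ = trace² - 4·det = 196 - 80 = 116.
Step 3 — eigenvalues:
  λ = (trace ± √Δ)/2 = (14 ± 10.7703)/2,
  λ_1 = 12.3852,  λ_2 = 1.6148.

Step 4 — unit eigenvector for λ_1: solve (Sigma - λ_1 I)v = 0. First row:
  (9 - 12.3852)·v_x + (5)·v_y = 0, i.e. (-3.3852)·v_x + (5)·v_y = 0,
  so v ∝ (b, λ_1 - a) = (5, 3.3852) = u.
  ||u|| = √((5)² + (3.3852)²) = √(36.4593) ≈ 6.0382,
  v_1 = u/||u|| ≈ (0.8281, 0.5606) (||v_1|| = 1).

λ_1 = 12.3852,  λ_2 = 1.6148;  v_1 ≈ (0.8281, 0.5606)


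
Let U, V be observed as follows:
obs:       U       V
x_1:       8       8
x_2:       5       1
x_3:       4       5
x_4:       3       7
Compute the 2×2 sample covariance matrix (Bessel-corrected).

Step 1 — column means:
  mean(U) = (8 + 5 + 4 + 3) / 4 = 20/4 = 5
  mean(V) = (8 + 1 + 5 + 7) / 4 = 21/4 = 5.25

Step 2 — sample covariance S[i,j] = (1/(n-1)) · Σ_k (x_{k,i} - mean_i) · (x_{k,j} - mean_j), with n-1 = 3.
  S[U,U] = ((3)·(3) + (0)·(0) + (-1)·(-1) + (-2)·(-2)) / 3 = 14/3 = 4.6667
  S[U,V] = ((3)·(2.75) + (0)·(-4.25) + (-1)·(-0.25) + (-2)·(1.75)) / 3 = 5/3 = 1.6667
  S[V,V] = ((2.75)·(2.75) + (-4.25)·(-4.25) + (-0.25)·(-0.25) + (1.75)·(1.75)) / 3 = 28.75/3 = 9.5833

S is symmetric (S[j,i] = S[i,j]). Assembling:

S = [[4.6667, 1.6667],
 [1.6667, 9.5833]]


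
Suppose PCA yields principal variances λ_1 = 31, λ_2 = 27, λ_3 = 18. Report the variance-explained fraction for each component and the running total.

Step 1 — total variance = trace(Sigma) = Σ λ_i = 31 + 27 + 18 = 76.

Step 2 — fraction explained by component i = λ_i / Σ λ:
  PC1: 31/76 = 0.4079
  PC2: 27/76 = 0.3553
  PC3: 18/76 = 0.2368

Step 3 — cumulative fraction after k components = (λ_1 + ... + λ_k) / Σ λ:
  k = 1: 31/76 = 0.4079
  k = 2: (31 + 27)/76 = 58/76 = 0.7632
  k = 3: (31 + 27 + 18)/76 = 76/76 = 1

Summary (fraction, with percent):

explained: PC1 0.4079 (40.79%), PC2 0.3553 (35.53%), PC3 0.2368 (23.68%);  cumulative: 0.4079, 0.7632, 1


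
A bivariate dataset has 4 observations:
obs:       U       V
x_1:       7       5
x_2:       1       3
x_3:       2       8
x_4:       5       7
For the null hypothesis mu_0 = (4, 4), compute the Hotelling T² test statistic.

Step 1 — sample mean vector:
  mean(U) = (7 + 1 + 2 + 5) / 4 = 15/4 = 3.75
  mean(V) = (5 + 3 + 8 + 7) / 4 = 23/4 = 5.75
  x̄ = (3.75, 5.75),  deviation x̄ - mu_0 = (3.75, 5.75) - (4, 4) = (-0.25, 1.75).

Step 2 — sample covariance matrix, S[i,j] = (1/(n-1)) · Σ_k (x_{k,i} - mean_i) · (x_{k,j} - mean_j), divisor n-1 = 3:
  S[U,U] = ((3.25)·(3.25) + (-2.75)·(-2.75) + (-1.75)·(-1.75) + (1.25)·(1.25)) / 3 = 22.75/3 = 7.5833
  S[U,V] = ((3.25)·(-0.75) + (-2.75)·(-2.75) + (-1.75)·(2.25) + (1.25)·(1.25)) / 3 = 2.75/3 = 0.9167
  S[V,V] = ((-0.75)·(-0.75) + (-2.75)·(-2.75) + (2.25)·(2.25) + (1.25)·(1.25)) / 3 = 14.75/3 = 4.9167
  S = [[7.5833, 0.9167],
 [0.9167, 4.9167]].

Step 3 — invert S. det(S) = 7.5833·4.9167 - (0.9167)² = 36.4444.
  S^{-1} = (1/det) · [[d, -b], [-b, a]] = [[0.1349, -0.0252],
 [-0.0252, 0.2081]].

Step 4 — quadratic form (x̄ - mu_0)^T · S^{-1} · (x̄ - mu_0):
  S^{-1} · (x̄ - mu_0) = (-0.0777, 0.3704),
  (x̄ - mu_0)^T · [...] = (-0.25)·(-0.0777) + (1.75)·(0.3704) = 0.6677.

Step 5 — scale by n: T² = 4 · 0.6677 = 2.6707.

T² ≈ 2.6707


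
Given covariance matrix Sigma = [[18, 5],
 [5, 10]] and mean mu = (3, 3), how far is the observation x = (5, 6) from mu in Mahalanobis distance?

Step 1 — centre the observation: (x - mu) = (2, 3).

Step 2 — invert Sigma. det(Sigma) = 18·10 - (5)² = 155.
  Sigma^{-1} = (1/det) · [[d, -b], [-b, a]] = [[0.0645, -0.0323],
 [-0.0323, 0.1161]].

Step 3 — form the quadratic (x - mu)^T · Sigma^{-1} · (x - mu):
  Sigma^{-1} · (x - mu) = (0.0323, 0.2839).
  (x - mu)^T · [Sigma^{-1} · (x - mu)] = (2)·(0.0323) + (3)·(0.2839) = 0.9161.

Step 4 — take square root: d = √(0.9161) ≈ 0.9571.

d(x, mu) = √(0.9161) ≈ 0.9571


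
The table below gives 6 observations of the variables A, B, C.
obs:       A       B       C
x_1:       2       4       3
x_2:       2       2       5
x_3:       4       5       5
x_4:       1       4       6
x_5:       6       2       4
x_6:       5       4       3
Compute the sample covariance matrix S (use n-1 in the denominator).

Step 1 — column means:
  mean(A) = (2 + 2 + 4 + 1 + 6 + 5) / 6 = 20/6 = 3.3333
  mean(B) = (4 + 2 + 5 + 4 + 2 + 4) / 6 = 21/6 = 3.5
  mean(C) = (3 + 5 + 5 + 6 + 4 + 3) / 6 = 26/6 = 4.3333

Step 2 — sample covariance S[i,j] = (1/(n-1)) · Σ_k (x_{k,i} - mean_i) · (x_{k,j} - mean_j), with n-1 = 5.
  S[A,A] = ((-1.3333)·(-1.3333) + (-1.3333)·(-1.3333) + (0.6667)·(0.6667) + (-2.3333)·(-2.3333) + (2.6667)·(2.6667) + (1.6667)·(1.6667)) / 5 = 19.3333/5 = 3.8667
  S[A,B] = ((-1.3333)·(0.5) + (-1.3333)·(-1.5) + (0.6667)·(1.5) + (-2.3333)·(0.5) + (2.6667)·(-1.5) + (1.6667)·(0.5)) / 5 = -2/5 = -0.4
  S[A,C] = ((-1.3333)·(-1.3333) + (-1.3333)·(0.6667) + (0.6667)·(0.6667) + (-2.3333)·(1.6667) + (2.6667)·(-0.3333) + (1.6667)·(-1.3333)) / 5 = -5.6667/5 = -1.1333
  S[B,B] = ((0.5)·(0.5) + (-1.5)·(-1.5) + (1.5)·(1.5) + (0.5)·(0.5) + (-1.5)·(-1.5) + (0.5)·(0.5)) / 5 = 7.5/5 = 1.5
  S[B,C] = ((0.5)·(-1.3333) + (-1.5)·(0.6667) + (1.5)·(0.6667) + (0.5)·(1.6667) + (-1.5)·(-0.3333) + (0.5)·(-1.3333)) / 5 = 0/5 = 0
  S[C,C] = ((-1.3333)·(-1.3333) + (0.6667)·(0.6667) + (0.6667)·(0.6667) + (1.6667)·(1.6667) + (-0.3333)·(-0.3333) + (-1.3333)·(-1.3333)) / 5 = 7.3333/5 = 1.4667

S is symmetric (S[j,i] = S[i,j]). Assembling:

S = [[3.8667, -0.4, -1.1333],
 [-0.4, 1.5, 0],
 [-1.1333, 0, 1.4667]]


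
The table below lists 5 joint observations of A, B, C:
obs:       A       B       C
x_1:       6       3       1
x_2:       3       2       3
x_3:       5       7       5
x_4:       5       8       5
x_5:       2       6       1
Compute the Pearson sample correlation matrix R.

Step 1 — column means:
  mean(A) = (6 + 3 + 5 + 5 + 2) / 5 = 21/5 = 4.2
  mean(B) = (3 + 2 + 7 + 8 + 6) / 5 = 26/5 = 5.2
  mean(C) = (1 + 3 + 5 + 5 + 1) / 5 = 15/5 = 3

Step 2 — sample variances and covariances s[i,j] = (1/(n-1)) · Σ_k (x_{k,i} - mean_i) · (x_{k,j} - mean_j), with n-1 = 4:
  s[A,A] = ((1.8)·(1.8) + (-1.2)·(-1.2) + (0.8)·(0.8) + (0.8)·(0.8) + (-2.2)·(-2.2)) / 4 = 10.8/4 = 2.7
  s[A,B] = ((1.8)·(-2.2) + (-1.2)·(-3.2) + (0.8)·(1.8) + (0.8)·(2.8) + (-2.2)·(0.8)) / 4 = 1.8/4 = 0.45
  s[A,C] = ((1.8)·(-2) + (-1.2)·(0) + (0.8)·(2) + (0.8)·(2) + (-2.2)·(-2)) / 4 = 4/4 = 1
  s[B,B] = ((-2.2)·(-2.2) + (-3.2)·(-3.2) + (1.8)·(1.8) + (2.8)·(2.8) + (0.8)·(0.8)) / 4 = 26.8/4 = 6.7
  s[B,C] = ((-2.2)·(-2) + (-3.2)·(0) + (1.8)·(2) + (2.8)·(2) + (0.8)·(-2)) / 4 = 12/4 = 3
  s[C,C] = ((-2)·(-2) + (0)·(0) + (2)·(2) + (2)·(2) + (-2)·(-2)) / 4 = 16/4 = 4
  Sample standard deviations s_i = √(s[i,i]):
  s(A) = √(2.7) = 1.6432
  s(B) = √(6.7) = 2.5884
  s(C) = √(4) = 2

Step 3 — r_{ij} = s_{ij} / (s_i · s_j):
  r[A,A] = 1 (diagonal).
  r[A,B] = 0.45 / (1.6432 · 2.5884) = 0.45 / 4.2532 = 0.1058
  r[A,C] = 1 / (1.6432 · 2) = 1 / 3.2863 = 0.3043
  r[B,B] = 1 (diagonal).
  r[B,C] = 3 / (2.5884 · 2) = 3 / 5.1769 = 0.5795
  r[C,C] = 1 (diagonal).

R is symmetric with unit diagonal. Assembling:

R = [[1, 0.1058, 0.3043],
 [0.1058, 1, 0.5795],
 [0.3043, 0.5795, 1]]


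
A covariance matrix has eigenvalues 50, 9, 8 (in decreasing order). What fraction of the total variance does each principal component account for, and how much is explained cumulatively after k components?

Step 1 — total variance = trace(Sigma) = Σ λ_i = 50 + 9 + 8 = 67.

Step 2 — fraction explained by component i = λ_i / Σ λ:
  PC1: 50/67 = 0.7463
  PC2: 9/67 = 0.1343
  PC3: 8/67 = 0.1194

Step 3 — cumulative fraction after k components = (λ_1 + ... + λ_k) / Σ λ:
  k = 1: 50/67 = 0.7463
  k = 2: (50 + 9)/67 = 59/67 = 0.8806
  k = 3: (50 + 9 + 8)/67 = 67/67 = 1

Summary (fraction, with percent):

explained: PC1 0.7463 (74.63%), PC2 0.1343 (13.43%), PC3 0.1194 (11.94%);  cumulative: 0.7463, 0.8806, 1


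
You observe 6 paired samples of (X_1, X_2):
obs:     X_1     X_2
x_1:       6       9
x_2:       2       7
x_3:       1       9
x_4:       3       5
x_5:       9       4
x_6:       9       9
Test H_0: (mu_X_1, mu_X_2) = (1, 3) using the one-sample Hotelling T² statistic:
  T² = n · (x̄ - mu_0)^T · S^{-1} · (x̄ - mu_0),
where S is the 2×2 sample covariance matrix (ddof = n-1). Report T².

Step 1 — sample mean vector:
  mean(X_1) = (6 + 2 + 1 + 3 + 9 + 9) / 6 = 30/6 = 5
  mean(X_2) = (9 + 7 + 9 + 5 + 4 + 9) / 6 = 43/6 = 7.1667
  x̄ = (5, 7.1667),  deviation x̄ - mu_0 = (5, 7.1667) - (1, 3) = (4, 4.1667).

Step 2 — sample covariance matrix, S[i,j] = (1/(n-1)) · Σ_k (x_{k,i} - mean_i) · (x_{k,j} - mean_j), divisor n-1 = 5:
  S[X_1,X_1] = ((1)·(1) + (-3)·(-3) + (-4)·(-4) + (-2)·(-2) + (4)·(4) + (4)·(4)) / 5 = 62/5 = 12.4
  S[X_1,X_2] = ((1)·(1.8333) + (-3)·(-0.1667) + (-4)·(1.8333) + (-2)·(-2.1667) + (4)·(-3.1667) + (4)·(1.8333)) / 5 = -6/5 = -1.2
  S[X_2,X_2] = ((1.8333)·(1.8333) + (-0.1667)·(-0.1667) + (1.8333)·(1.8333) + (-2.1667)·(-2.1667) + (-3.1667)·(-3.1667) + (1.8333)·(1.8333)) / 5 = 24.8333/5 = 4.9667
  S = [[12.4, -1.2],
 [-1.2, 4.9667]].

Step 3 — invert S. det(S) = 12.4·4.9667 - (-1.2)² = 60.1467.
  S^{-1} = (1/det) · [[d, -b], [-b, a]] = [[0.0826, 0.02],
 [0.02, 0.2062]].

Step 4 — quadratic form (x̄ - mu_0)^T · S^{-1} · (x̄ - mu_0):
  S^{-1} · (x̄ - mu_0) = (0.4134, 0.9388),
  (x̄ - mu_0)^T · [...] = (4)·(0.4134) + (4.1667)·(0.9388) = 5.5655.

Step 5 — scale by n: T² = 6 · 5.5655 = 33.3928.

T² ≈ 33.3928


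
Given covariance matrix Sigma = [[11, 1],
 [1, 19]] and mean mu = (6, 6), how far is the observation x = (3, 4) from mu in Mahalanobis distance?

Step 1 — centre the observation: (x - mu) = (-3, -2).

Step 2 — invert Sigma. det(Sigma) = 11·19 - (1)² = 208.
  Sigma^{-1} = (1/det) · [[d, -b], [-b, a]] = [[0.0913, -0.0048],
 [-0.0048, 0.0529]].

Step 3 — form the quadratic (x - mu)^T · Sigma^{-1} · (x - mu):
  Sigma^{-1} · (x - mu) = (-0.2644, -0.0913).
  (x - mu)^T · [Sigma^{-1} · (x - mu)] = (-3)·(-0.2644) + (-2)·(-0.0913) = 0.976.

Step 4 — take square root: d = √(0.976) ≈ 0.9879.

d(x, mu) = √(0.976) ≈ 0.9879


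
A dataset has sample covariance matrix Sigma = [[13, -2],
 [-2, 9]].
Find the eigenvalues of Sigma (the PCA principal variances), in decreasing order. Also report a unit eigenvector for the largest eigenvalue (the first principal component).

Step 1 — characteristic polynomial of 2×2 Sigma:
  det(Sigma - λI) = λ² - trace · λ + det = 0.
  trace = 13 + 9 = 22, det = 13·9 - (-2)² = 113.
Step 2 — discriminant:
  Δ = trace² - 4·det = 484 - 452 = 32.
Step 3 — eigenvalues:
  λ = (trace ± √Δ)/2 = (22 ± 5.6569)/2,
  λ_1 = 13.8284,  λ_2 = 8.1716.

Step 4 — unit eigenvector for λ_1: solve (Sigma - λ_1 I)v = 0. First row:
  (13 - 13.8284)·v_x + (-2)·v_y = 0, i.e. (-0.8284)·v_x + (-2)·v_y = 0,
  so v ∝ (b, λ_1 - a) = (-2, 0.8284); multiply by -1 so the first entry is positive: u = (2, -0.8284).
  ||u|| = √((2)² + (-0.8284)²) = √(4.6863) ≈ 2.1648,
  v_1 = u/||u|| ≈ (0.9239, -0.3827) (||v_1|| = 1).

λ_1 = 13.8284,  λ_2 = 8.1716;  v_1 ≈ (0.9239, -0.3827)


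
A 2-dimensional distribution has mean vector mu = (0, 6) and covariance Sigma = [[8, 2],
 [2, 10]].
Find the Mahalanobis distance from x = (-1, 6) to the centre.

Step 1 — centre the observation: (x - mu) = (-1, 0).

Step 2 — invert Sigma. det(Sigma) = 8·10 - (2)² = 76.
  Sigma^{-1} = (1/det) · [[d, -b], [-b, a]] = [[0.1316, -0.0263],
 [-0.0263, 0.1053]].

Step 3 — form the quadratic (x - mu)^T · Sigma^{-1} · (x - mu):
  Sigma^{-1} · (x - mu) = (-0.1316, 0.0263).
  (x - mu)^T · [Sigma^{-1} · (x - mu)] = (-1)·(-0.1316) + (0)·(0.0263) = 0.1316.

Step 4 — take square root: d = √(0.1316) ≈ 0.3627.

d(x, mu) = √(0.1316) ≈ 0.3627


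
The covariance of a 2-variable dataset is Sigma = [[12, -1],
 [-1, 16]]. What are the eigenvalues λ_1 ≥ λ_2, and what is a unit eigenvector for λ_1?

Step 1 — characteristic polynomial of 2×2 Sigma:
  det(Sigma - λI) = λ² - trace · λ + det = 0.
  trace = 12 + 16 = 28, det = 12·16 - (-1)² = 191.
Step 2 — discriminant:
  Δ = trace² - 4·det = 784 - 764 = 20.
Step 3 — eigenvalues:
  λ = (trace ± √Δ)/2 = (28 ± 4.4721)/2,
  λ_1 = 16.2361,  λ_2 = 11.7639.

Step 4 — unit eigenvector for λ_1: solve (Sigma - λ_1 I)v = 0. First row:
  (12 - 16.2361)·v_x + (-1)·v_y = 0, i.e. (-4.2361)·v_x + (-1)·v_y = 0,
  so v ∝ (b, λ_1 - a) = (-1, 4.2361); multiply by -1 so the first entry is positive: u = (1, -4.2361).
  ||u|| = √((1)² + (-4.2361)²) = √(18.9443) ≈ 4.3525,
  v_1 = u/||u|| ≈ (0.2298, -0.9732) (||v_1|| = 1).

λ_1 = 16.2361,  λ_2 = 11.7639;  v_1 ≈ (0.2298, -0.9732)


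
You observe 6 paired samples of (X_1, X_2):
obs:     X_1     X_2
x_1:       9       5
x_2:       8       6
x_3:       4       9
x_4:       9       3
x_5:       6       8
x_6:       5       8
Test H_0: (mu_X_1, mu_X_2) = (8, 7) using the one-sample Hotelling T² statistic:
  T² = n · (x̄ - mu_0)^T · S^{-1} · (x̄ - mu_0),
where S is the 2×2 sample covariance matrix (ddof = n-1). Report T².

Step 1 — sample mean vector:
  mean(X_1) = (9 + 8 + 4 + 9 + 6 + 5) / 6 = 41/6 = 6.8333
  mean(X_2) = (5 + 6 + 9 + 3 + 8 + 8) / 6 = 39/6 = 6.5
  x̄ = (6.8333, 6.5),  deviation x̄ - mu_0 = (6.8333, 6.5) - (8, 7) = (-1.1667, -0.5).

Step 2 — sample covariance matrix, S[i,j] = (1/(n-1)) · Σ_k (x_{k,i} - mean_i) · (x_{k,j} - mean_j), divisor n-1 = 5:
  S[X_1,X_1] = ((2.1667)·(2.1667) + (1.1667)·(1.1667) + (-2.8333)·(-2.8333) + (2.1667)·(2.1667) + (-0.8333)·(-0.8333) + (-1.8333)·(-1.8333)) / 5 = 22.8333/5 = 4.5667
  S[X_1,X_2] = ((2.1667)·(-1.5) + (1.1667)·(-0.5) + (-2.8333)·(2.5) + (2.1667)·(-3.5) + (-0.8333)·(1.5) + (-1.8333)·(1.5)) / 5 = -22.5/5 = -4.5
  S[X_2,X_2] = ((-1.5)·(-1.5) + (-0.5)·(-0.5) + (2.5)·(2.5) + (-3.5)·(-3.5) + (1.5)·(1.5) + (1.5)·(1.5)) / 5 = 25.5/5 = 5.1
  S = [[4.5667, -4.5],
 [-4.5, 5.1]].

Step 3 — invert S. det(S) = 4.5667·5.1 - (-4.5)² = 3.04.
  S^{-1} = (1/det) · [[d, -b], [-b, a]] = [[1.6776, 1.4803],
 [1.4803, 1.5022]].

Step 4 — quadratic form (x̄ - mu_0)^T · S^{-1} · (x̄ - mu_0):
  S^{-1} · (x̄ - mu_0) = (-2.6974, -2.4781),
  (x̄ - mu_0)^T · [...] = (-1.1667)·(-2.6974) + (-0.5)·(-2.4781) = 4.386.

Step 5 — scale by n: T² = 6 · 4.386 = 26.3158.

T² ≈ 26.3158


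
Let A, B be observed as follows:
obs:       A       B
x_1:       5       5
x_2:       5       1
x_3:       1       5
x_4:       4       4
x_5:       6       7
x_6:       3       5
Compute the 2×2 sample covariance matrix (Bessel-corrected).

Step 1 — column means:
  mean(A) = (5 + 5 + 1 + 4 + 6 + 3) / 6 = 24/6 = 4
  mean(B) = (5 + 1 + 5 + 4 + 7 + 5) / 6 = 27/6 = 4.5

Step 2 — sample covariance S[i,j] = (1/(n-1)) · Σ_k (x_{k,i} - mean_i) · (x_{k,j} - mean_j), with n-1 = 5.
  S[A,A] = ((1)·(1) + (1)·(1) + (-3)·(-3) + (0)·(0) + (2)·(2) + (-1)·(-1)) / 5 = 16/5 = 3.2
  S[A,B] = ((1)·(0.5) + (1)·(-3.5) + (-3)·(0.5) + (0)·(-0.5) + (2)·(2.5) + (-1)·(0.5)) / 5 = 0/5 = 0
  S[B,B] = ((0.5)·(0.5) + (-3.5)·(-3.5) + (0.5)·(0.5) + (-0.5)·(-0.5) + (2.5)·(2.5) + (0.5)·(0.5)) / 5 = 19.5/5 = 3.9

S is symmetric (S[j,i] = S[i,j]). Assembling:

S = [[3.2, 0],
 [0, 3.9]]


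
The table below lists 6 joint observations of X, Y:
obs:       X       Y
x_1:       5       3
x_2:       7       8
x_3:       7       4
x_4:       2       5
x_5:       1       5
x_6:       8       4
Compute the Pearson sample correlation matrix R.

Step 1 — column means:
  mean(X) = (5 + 7 + 7 + 2 + 1 + 8) / 6 = 30/6 = 5
  mean(Y) = (3 + 8 + 4 + 5 + 5 + 4) / 6 = 29/6 = 4.8333

Step 2 — sample variances and covariances s[i,j] = (1/(n-1)) · Σ_k (x_{k,i} - mean_i) · (x_{k,j} - mean_j), with n-1 = 5:
  s[X,X] = ((0)·(0) + (2)·(2) + (2)·(2) + (-3)·(-3) + (-4)·(-4) + (3)·(3)) / 5 = 42/5 = 8.4
  s[X,Y] = ((0)·(-1.8333) + (2)·(3.1667) + (2)·(-0.8333) + (-3)·(0.1667) + (-4)·(0.1667) + (3)·(-0.8333)) / 5 = 1/5 = 0.2
  s[Y,Y] = ((-1.8333)·(-1.8333) + (3.1667)·(3.1667) + (-0.8333)·(-0.8333) + (0.1667)·(0.1667) + (0.1667)·(0.1667) + (-0.8333)·(-0.8333)) / 5 = 14.8333/5 = 2.9667
  Sample standard deviations s_i = √(s[i,i]):
  s(X) = √(8.4) = 2.8983
  s(Y) = √(2.9667) = 1.7224

Step 3 — r_{ij} = s_{ij} / (s_i · s_j):
  r[X,X] = 1 (diagonal).
  r[X,Y] = 0.2 / (2.8983 · 1.7224) = 0.2 / 4.992 = 0.0401
  r[Y,Y] = 1 (diagonal).

R is symmetric with unit diagonal. Assembling:

R = [[1, 0.0401],
 [0.0401, 1]]


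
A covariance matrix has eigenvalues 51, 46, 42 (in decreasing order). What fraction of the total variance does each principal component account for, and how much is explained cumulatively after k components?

Step 1 — total variance = trace(Sigma) = Σ λ_i = 51 + 46 + 42 = 139.

Step 2 — fraction explained by component i = λ_i / Σ λ:
  PC1: 51/139 = 0.3669
  PC2: 46/139 = 0.3309
  PC3: 42/139 = 0.3022

Step 3 — cumulative fraction after k components = (λ_1 + ... + λ_k) / Σ λ:
  k = 1: 51/139 = 0.3669
  k = 2: (51 + 46)/139 = 97/139 = 0.6978
  k = 3: (51 + 46 + 42)/139 = 139/139 = 1

Summary (fraction, with percent):

explained: PC1 0.3669 (36.69%), PC2 0.3309 (33.09%), PC3 0.3022 (30.22%);  cumulative: 0.3669, 0.6978, 1


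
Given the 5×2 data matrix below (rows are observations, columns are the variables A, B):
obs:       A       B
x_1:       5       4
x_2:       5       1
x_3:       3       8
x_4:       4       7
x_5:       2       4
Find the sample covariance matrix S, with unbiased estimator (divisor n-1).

Step 1 — column means:
  mean(A) = (5 + 5 + 3 + 4 + 2) / 5 = 19/5 = 3.8
  mean(B) = (4 + 1 + 8 + 7 + 4) / 5 = 24/5 = 4.8

Step 2 — sample covariance S[i,j] = (1/(n-1)) · Σ_k (x_{k,i} - mean_i) · (x_{k,j} - mean_j), with n-1 = 4.
  S[A,A] = ((1.2)·(1.2) + (1.2)·(1.2) + (-0.8)·(-0.8) + (0.2)·(0.2) + (-1.8)·(-1.8)) / 4 = 6.8/4 = 1.7
  S[A,B] = ((1.2)·(-0.8) + (1.2)·(-3.8) + (-0.8)·(3.2) + (0.2)·(2.2) + (-1.8)·(-0.8)) / 4 = -6.2/4 = -1.55
  S[B,B] = ((-0.8)·(-0.8) + (-3.8)·(-3.8) + (3.2)·(3.2) + (2.2)·(2.2) + (-0.8)·(-0.8)) / 4 = 30.8/4 = 7.7

S is symmetric (S[j,i] = S[i,j]). Assembling:

S = [[1.7, -1.55],
 [-1.55, 7.7]]


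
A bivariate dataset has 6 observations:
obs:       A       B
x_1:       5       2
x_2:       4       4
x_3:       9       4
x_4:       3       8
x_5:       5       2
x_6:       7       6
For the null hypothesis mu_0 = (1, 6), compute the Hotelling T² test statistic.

Step 1 — sample mean vector:
  mean(A) = (5 + 4 + 9 + 3 + 5 + 7) / 6 = 33/6 = 5.5
  mean(B) = (2 + 4 + 4 + 8 + 2 + 6) / 6 = 26/6 = 4.3333
  x̄ = (5.5, 4.3333),  deviation x̄ - mu_0 = (5.5, 4.3333) - (1, 6) = (4.5, -1.6667).

Step 2 — sample covariance matrix, S[i,j] = (1/(n-1)) · Σ_k (x_{k,i} - mean_i) · (x_{k,j} - mean_j), divisor n-1 = 5:
  S[A,A] = ((-0.5)·(-0.5) + (-1.5)·(-1.5) + (3.5)·(3.5) + (-2.5)·(-2.5) + (-0.5)·(-0.5) + (1.5)·(1.5)) / 5 = 23.5/5 = 4.7
  S[A,B] = ((-0.5)·(-2.3333) + (-1.5)·(-0.3333) + (3.5)·(-0.3333) + (-2.5)·(3.6667) + (-0.5)·(-2.3333) + (1.5)·(1.6667)) / 5 = -5/5 = -1
  S[B,B] = ((-2.3333)·(-2.3333) + (-0.3333)·(-0.3333) + (-0.3333)·(-0.3333) + (3.6667)·(3.6667) + (-2.3333)·(-2.3333) + (1.6667)·(1.6667)) / 5 = 27.3333/5 = 5.4667
  S = [[4.7, -1],
 [-1, 5.4667]].

Step 3 — invert S. det(S) = 4.7·5.4667 - (-1)² = 24.6933.
  S^{-1} = (1/det) · [[d, -b], [-b, a]] = [[0.2214, 0.0405],
 [0.0405, 0.1903]].

Step 4 — quadratic form (x̄ - mu_0)^T · S^{-1} · (x̄ - mu_0):
  S^{-1} · (x̄ - mu_0) = (0.9287, -0.135),
  (x̄ - mu_0)^T · [...] = (4.5)·(0.9287) + (-1.6667)·(-0.135) = 4.4042.

Step 5 — scale by n: T² = 6 · 4.4042 = 26.4255.

T² ≈ 26.4255


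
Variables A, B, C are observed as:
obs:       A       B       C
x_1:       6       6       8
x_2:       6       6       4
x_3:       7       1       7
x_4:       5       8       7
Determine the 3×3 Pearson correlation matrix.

Step 1 — column means:
  mean(A) = (6 + 6 + 7 + 5) / 4 = 24/4 = 6
  mean(B) = (6 + 6 + 1 + 8) / 4 = 21/4 = 5.25
  mean(C) = (8 + 4 + 7 + 7) / 4 = 26/4 = 6.5

Step 2 — sample variances and covariances s[i,j] = (1/(n-1)) · Σ_k (x_{k,i} - mean_i) · (x_{k,j} - mean_j), with n-1 = 3:
  s[A,A] = ((0)·(0) + (0)·(0) + (1)·(1) + (-1)·(-1)) / 3 = 2/3 = 0.6667
  s[A,B] = ((0)·(0.75) + (0)·(0.75) + (1)·(-4.25) + (-1)·(2.75)) / 3 = -7/3 = -2.3333
  s[A,C] = ((0)·(1.5) + (0)·(-2.5) + (1)·(0.5) + (-1)·(0.5)) / 3 = 0/3 = 0
  s[B,B] = ((0.75)·(0.75) + (0.75)·(0.75) + (-4.25)·(-4.25) + (2.75)·(2.75)) / 3 = 26.75/3 = 8.9167
  s[B,C] = ((0.75)·(1.5) + (0.75)·(-2.5) + (-4.25)·(0.5) + (2.75)·(0.5)) / 3 = -1.5/3 = -0.5
  s[C,C] = ((1.5)·(1.5) + (-2.5)·(-2.5) + (0.5)·(0.5) + (0.5)·(0.5)) / 3 = 9/3 = 3
  Sample standard deviations s_i = √(s[i,i]):
  s(A) = √(0.6667) = 0.8165
  s(B) = √(8.9167) = 2.9861
  s(C) = √(3) = 1.7321

Step 3 — r_{ij} = s_{ij} / (s_i · s_j):
  r[A,A] = 1 (diagonal).
  r[A,B] = -2.3333 / (0.8165 · 2.9861) = -2.3333 / 2.4381 = -0.957
  r[A,C] = 0 / (0.8165 · 1.7321) = 0 / 1.4142 = 0
  r[B,B] = 1 (diagonal).
  r[B,C] = -0.5 / (2.9861 · 1.7321) = -0.5 / 5.172 = -0.0967
  r[C,C] = 1 (diagonal).

R is symmetric with unit diagonal. Assembling:

R = [[1, -0.957, 0],
 [-0.957, 1, -0.0967],
 [0, -0.0967, 1]]


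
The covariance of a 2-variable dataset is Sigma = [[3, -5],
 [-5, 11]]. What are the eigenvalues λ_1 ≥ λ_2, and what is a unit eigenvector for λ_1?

Step 1 — characteristic polynomial of 2×2 Sigma:
  det(Sigma - λI) = λ² - trace · λ + det = 0.
  trace = 3 + 11 = 14, det = 3·11 - (-5)² = 8.
Step 2 — discriminant:
  Δ = trace² - 4·det = 196 - 32 = 164.
Step 3 — eigenvalues:
  λ = (trace ± √Δ)/2 = (14 ± 12.8062)/2,
  λ_1 = 13.4031,  λ_2 = 0.5969.

Step 4 — unit eigenvector for λ_1: solve (Sigma - λ_1 I)v = 0. First row:
  (3 - 13.4031)·v_x + (-5)·v_y = 0, i.e. (-10.4031)·v_x + (-5)·v_y = 0,
  so v ∝ (b, λ_1 - a) = (-5, 10.4031); multiply by -1 so the first entry is positive: u = (5, -10.4031).
  ||u|| = √((5)² + (-10.4031)²) = √(133.225) ≈ 11.5423,
  v_1 = u/||u|| ≈ (0.4332, -0.9013) (||v_1|| = 1).

λ_1 = 13.4031,  λ_2 = 0.5969;  v_1 ≈ (0.4332, -0.9013)
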